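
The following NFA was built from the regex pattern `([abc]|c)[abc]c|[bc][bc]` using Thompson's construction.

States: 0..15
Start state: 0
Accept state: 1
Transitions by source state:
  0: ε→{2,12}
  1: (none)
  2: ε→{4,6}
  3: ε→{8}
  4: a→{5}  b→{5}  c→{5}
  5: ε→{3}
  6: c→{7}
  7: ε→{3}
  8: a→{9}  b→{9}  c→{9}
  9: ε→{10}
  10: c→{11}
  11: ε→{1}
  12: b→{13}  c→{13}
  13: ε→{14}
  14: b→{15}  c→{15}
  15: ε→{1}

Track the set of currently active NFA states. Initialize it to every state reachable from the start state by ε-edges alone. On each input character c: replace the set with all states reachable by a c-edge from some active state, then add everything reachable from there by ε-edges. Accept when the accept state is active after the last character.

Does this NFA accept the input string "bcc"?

start: ε-closure({0}) = {0,2,4,6,12}
'b' @ 1: {3,5,8,13,14}
'c' @ 2: {1,9,10,15}  [accepting]
'c' @ 3: {1,11}  [accepting]
end set {1,11} — state 1 in

Answer: ACCEPT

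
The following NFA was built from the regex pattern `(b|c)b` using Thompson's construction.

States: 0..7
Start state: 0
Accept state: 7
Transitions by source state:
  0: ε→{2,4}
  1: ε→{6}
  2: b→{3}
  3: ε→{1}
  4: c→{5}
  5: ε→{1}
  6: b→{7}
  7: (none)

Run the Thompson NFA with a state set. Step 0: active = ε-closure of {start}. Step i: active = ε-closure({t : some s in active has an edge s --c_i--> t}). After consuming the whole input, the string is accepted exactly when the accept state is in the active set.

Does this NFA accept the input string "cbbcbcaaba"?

initial (ε-close {0}): {0,2,4}
'c' @ 1: {1,5,6}
'b' @ 2: {7}  ✓accept
'b' @ 3: {}  — no active states
rest 'cbcaaba' ignored (set empty)
final: {}; accept 7 not in set

Answer: REJECT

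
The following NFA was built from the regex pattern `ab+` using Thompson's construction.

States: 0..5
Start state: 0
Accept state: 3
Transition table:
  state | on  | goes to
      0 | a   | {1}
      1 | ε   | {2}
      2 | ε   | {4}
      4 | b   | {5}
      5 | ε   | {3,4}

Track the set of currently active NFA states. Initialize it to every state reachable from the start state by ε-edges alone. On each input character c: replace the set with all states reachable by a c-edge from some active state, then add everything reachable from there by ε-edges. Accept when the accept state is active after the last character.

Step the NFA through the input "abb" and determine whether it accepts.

Answer: ACCEPT

Derivation:
S₀ = ε-closure({0}) = {0}
'a' @ 1: {1,2,4}
'b' @ 2: {3,4,5}  [accepting]
'b' @ 3: {3,4,5}  [accepting]
after full input: {3,4,5}  (accept=3 in)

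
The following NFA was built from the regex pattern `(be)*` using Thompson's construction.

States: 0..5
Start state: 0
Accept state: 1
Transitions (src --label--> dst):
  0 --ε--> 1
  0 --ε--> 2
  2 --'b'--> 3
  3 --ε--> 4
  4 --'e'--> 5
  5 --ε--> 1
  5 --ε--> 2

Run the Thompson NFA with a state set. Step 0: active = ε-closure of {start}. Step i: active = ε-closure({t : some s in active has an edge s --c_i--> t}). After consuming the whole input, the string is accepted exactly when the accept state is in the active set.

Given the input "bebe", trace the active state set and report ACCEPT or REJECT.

initial (ε-close {0}): {0,1,2}
'b' @ 1: {3,4}
'e' @ 2: {1,2,5}  [accepting]
'b' @ 3: {3,4}
'e' @ 4: {1,2,5}  [accepting]
after full input: {1,2,5}  (accept=1 in)

Answer: ACCEPT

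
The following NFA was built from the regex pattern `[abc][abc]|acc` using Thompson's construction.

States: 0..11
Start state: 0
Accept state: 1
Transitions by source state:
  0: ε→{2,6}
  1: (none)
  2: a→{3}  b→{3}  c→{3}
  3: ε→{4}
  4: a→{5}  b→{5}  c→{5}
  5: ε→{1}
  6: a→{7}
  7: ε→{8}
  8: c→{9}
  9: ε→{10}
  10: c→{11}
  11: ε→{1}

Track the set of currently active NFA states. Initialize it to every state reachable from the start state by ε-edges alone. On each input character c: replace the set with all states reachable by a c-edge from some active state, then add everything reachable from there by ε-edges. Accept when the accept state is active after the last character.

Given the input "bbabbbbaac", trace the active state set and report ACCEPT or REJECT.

Answer: REJECT

Steps:
S₀ = ε-closure({0}) = {0,2,6}
'b' @ 1: {3,4}
'b' @ 2: {1,5}  ✓accept
'a' @ 3: {}  — dead — no transitions
rest 'bbbbaac' ignored (set empty)
final: {}; accept 1 not in set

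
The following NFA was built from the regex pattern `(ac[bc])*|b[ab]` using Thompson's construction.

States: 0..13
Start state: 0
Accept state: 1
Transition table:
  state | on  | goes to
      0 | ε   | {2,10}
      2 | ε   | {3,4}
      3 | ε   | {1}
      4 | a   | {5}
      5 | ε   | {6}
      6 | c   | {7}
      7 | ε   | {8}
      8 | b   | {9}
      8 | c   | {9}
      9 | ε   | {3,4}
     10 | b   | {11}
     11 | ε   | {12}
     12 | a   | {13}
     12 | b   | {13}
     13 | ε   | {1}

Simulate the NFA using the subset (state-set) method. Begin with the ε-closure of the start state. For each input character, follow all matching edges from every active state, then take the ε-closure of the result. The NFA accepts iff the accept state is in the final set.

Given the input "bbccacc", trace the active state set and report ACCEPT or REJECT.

Answer: REJECT

Derivation:
initial (ε-close {0}): {0,1,2,3,4,10}
'b' @ 1: {11,12}
'b' @ 2: {1,13}  (accept∈set)
'c' @ 3: {}  — no active states
rest 'cacc' ignored (set empty)
final: {}; accept 1 not in set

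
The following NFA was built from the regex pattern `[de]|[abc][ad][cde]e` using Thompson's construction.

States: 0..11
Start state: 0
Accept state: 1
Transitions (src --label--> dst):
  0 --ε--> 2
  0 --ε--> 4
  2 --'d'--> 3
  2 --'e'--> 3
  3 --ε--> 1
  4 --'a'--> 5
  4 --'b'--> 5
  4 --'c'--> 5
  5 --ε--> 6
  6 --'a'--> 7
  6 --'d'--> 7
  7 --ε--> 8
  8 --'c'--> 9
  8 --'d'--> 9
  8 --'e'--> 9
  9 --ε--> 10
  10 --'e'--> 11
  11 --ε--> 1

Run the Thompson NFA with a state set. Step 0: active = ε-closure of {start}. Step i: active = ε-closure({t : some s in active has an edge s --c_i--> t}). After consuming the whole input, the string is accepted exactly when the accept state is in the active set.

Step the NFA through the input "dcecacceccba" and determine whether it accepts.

start: ε-closure({0}) = {0,2,4}
'd' @ 1: {1,3}  [accepting]
'c' @ 2: {}  — state set empty
rest 'ecacceccba' ignored (set empty)
final: {}; accept 1 not in set

Answer: REJECT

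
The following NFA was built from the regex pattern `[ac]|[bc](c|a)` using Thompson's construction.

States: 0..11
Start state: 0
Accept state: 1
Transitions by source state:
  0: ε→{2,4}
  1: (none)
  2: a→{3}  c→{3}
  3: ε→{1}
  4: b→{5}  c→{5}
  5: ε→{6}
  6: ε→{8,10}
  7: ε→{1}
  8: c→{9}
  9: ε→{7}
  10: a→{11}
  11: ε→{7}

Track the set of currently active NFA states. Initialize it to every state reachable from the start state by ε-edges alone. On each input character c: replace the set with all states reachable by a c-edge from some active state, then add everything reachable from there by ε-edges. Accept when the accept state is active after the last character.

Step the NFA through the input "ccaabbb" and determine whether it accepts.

Answer: REJECT

Derivation:
initial (ε-close {0}): {0,2,4}
'c' @ 1: {1,3,5,6,8,10}  [accepting]
'c' @ 2: {1,7,9}  [accepting]
'a' @ 3: {}  — no active states
rest 'abbb' ignored (set empty)
end set {} — state 1 not in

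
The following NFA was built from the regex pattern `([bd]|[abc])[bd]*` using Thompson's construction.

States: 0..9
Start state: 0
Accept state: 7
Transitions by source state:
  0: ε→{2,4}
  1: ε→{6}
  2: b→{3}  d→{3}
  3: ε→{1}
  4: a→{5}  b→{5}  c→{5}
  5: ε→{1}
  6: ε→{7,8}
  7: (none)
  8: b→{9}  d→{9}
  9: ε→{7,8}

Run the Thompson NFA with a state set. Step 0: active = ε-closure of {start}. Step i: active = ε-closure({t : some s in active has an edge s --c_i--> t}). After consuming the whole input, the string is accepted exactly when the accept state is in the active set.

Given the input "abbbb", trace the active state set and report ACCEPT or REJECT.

Answer: ACCEPT

Trace:
S₀ = ε-closure({0}) = {0,2,4}
'a' @ 1: {1,5,6,7,8}  [accepting]
'b' @ 2: {7,8,9}  [accepting]
'b' @ 3: {7,8,9}  [accepting]
'b' @ 4: {7,8,9}  [accepting]
'b' @ 5: {7,8,9}  [accepting]
end set {7,8,9} — state 7 in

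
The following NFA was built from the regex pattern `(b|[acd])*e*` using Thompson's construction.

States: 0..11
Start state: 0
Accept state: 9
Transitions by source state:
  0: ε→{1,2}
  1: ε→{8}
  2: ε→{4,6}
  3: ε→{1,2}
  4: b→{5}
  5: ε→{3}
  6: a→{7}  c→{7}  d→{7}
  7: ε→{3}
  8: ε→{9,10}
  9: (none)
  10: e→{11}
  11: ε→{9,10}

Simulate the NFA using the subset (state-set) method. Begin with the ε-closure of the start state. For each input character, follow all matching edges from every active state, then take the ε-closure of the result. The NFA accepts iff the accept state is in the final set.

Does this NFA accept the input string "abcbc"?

Answer: ACCEPT

Steps:
S₀ = ε-closure({0}) = {0,1,2,4,6,8,9,10}
'a' @ 1: {1,2,3,4,6,7,8,9,10}  ✓accept
'b' @ 2: {1,2,3,4,5,6,8,9,10}  ✓accept
'c' @ 3: {1,2,3,4,6,7,8,9,10}  ✓accept
'b' @ 4: {1,2,3,4,5,6,8,9,10}  ✓accept
'c' @ 5: {1,2,3,4,6,7,8,9,10}  ✓accept
after full input: {1,2,3,4,6,7,8,9,10}  (accept=9 in)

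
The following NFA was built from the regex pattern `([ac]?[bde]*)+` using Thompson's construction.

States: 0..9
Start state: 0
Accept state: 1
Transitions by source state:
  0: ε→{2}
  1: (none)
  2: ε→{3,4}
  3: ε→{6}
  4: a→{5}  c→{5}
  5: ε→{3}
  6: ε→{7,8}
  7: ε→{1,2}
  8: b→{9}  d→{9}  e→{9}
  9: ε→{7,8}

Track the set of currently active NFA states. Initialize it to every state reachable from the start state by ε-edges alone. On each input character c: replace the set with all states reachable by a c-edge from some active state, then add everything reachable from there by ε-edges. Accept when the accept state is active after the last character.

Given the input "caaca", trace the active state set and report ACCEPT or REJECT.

S₀ = ε-closure({0}) = {0,1,2,3,4,6,7,8}
'c' @ 1: {1,2,3,4,5,6,7,8}  [accepting]
'a' @ 2: {1,2,3,4,5,6,7,8}  [accepting]
'a' @ 3: {1,2,3,4,5,6,7,8}  [accepting]
'c' @ 4: {1,2,3,4,5,6,7,8}  [accepting]
'a' @ 5: {1,2,3,4,5,6,7,8}  [accepting]
after full input: {1,2,3,4,5,6,7,8}  (accept=1 in)

Answer: ACCEPT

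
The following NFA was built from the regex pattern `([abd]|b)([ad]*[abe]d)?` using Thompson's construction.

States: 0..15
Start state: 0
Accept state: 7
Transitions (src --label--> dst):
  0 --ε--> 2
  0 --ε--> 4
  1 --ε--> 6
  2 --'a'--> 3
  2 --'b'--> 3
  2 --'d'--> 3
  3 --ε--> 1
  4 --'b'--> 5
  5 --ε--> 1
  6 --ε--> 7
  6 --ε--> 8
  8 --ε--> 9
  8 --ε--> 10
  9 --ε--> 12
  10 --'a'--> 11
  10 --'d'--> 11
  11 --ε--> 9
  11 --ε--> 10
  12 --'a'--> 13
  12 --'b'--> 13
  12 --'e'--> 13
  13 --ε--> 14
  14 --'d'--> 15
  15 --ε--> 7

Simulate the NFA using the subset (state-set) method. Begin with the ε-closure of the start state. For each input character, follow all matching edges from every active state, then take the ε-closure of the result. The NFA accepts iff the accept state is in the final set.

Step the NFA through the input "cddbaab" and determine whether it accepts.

initial (ε-close {0}): {0,2,4}
'c' @ 1: {}  — state set empty
rest 'ddbaab' ignored (set empty)
after full input: {}  (accept=7 not in)

Answer: REJECT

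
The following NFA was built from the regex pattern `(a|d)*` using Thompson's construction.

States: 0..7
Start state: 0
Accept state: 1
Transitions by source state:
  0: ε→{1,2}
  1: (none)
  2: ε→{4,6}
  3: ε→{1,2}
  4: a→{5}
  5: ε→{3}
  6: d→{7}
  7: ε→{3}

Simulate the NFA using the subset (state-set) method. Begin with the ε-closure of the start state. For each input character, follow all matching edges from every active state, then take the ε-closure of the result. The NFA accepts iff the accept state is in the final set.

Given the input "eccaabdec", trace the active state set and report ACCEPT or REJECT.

initial (ε-close {0}): {0,1,2,4,6}
'e' @ 1: {}  — state set empty
rest 'ccaabdec' ignored (set empty)
after full input: {}  (accept=1 not in)

Answer: REJECT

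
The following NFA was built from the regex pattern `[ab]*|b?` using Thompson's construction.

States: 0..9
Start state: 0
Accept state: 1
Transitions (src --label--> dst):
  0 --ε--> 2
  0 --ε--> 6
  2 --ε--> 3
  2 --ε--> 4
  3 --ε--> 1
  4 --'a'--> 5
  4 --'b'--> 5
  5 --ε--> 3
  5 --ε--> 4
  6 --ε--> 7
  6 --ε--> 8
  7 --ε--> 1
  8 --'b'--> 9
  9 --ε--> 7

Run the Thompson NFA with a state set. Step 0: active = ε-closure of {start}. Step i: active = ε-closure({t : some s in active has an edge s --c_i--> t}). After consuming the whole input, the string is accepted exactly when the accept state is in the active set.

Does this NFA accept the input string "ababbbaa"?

start: ε-closure({0}) = {0,1,2,3,4,6,7,8}
'a' @ 1: {1,3,4,5}  ✓accept
'b' @ 2: {1,3,4,5}  ✓accept
'a' @ 3: {1,3,4,5}  ✓accept
'b' @ 4: {1,3,4,5}  ✓accept
'b' @ 5: {1,3,4,5}  ✓accept
'b' @ 6: {1,3,4,5}  ✓accept
'a' @ 7: {1,3,4,5}  ✓accept
'a' @ 8: {1,3,4,5}  ✓accept
end set {1,3,4,5} — state 1 in

Answer: ACCEPT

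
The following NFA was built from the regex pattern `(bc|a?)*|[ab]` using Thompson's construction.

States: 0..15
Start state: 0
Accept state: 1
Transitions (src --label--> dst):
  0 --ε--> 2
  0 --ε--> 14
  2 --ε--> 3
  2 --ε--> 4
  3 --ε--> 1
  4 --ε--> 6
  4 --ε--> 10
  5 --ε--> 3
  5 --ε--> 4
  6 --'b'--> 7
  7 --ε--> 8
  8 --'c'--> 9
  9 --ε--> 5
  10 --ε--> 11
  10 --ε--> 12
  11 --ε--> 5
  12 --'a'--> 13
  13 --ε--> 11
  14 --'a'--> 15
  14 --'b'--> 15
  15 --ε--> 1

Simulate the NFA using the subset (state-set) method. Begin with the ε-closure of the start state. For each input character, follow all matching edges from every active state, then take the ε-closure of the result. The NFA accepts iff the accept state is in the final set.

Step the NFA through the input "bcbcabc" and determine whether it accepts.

start: ε-closure({0}) = {0,1,2,3,4,5,6,10,11,12,14}
'b' @ 1: {1,7,8,15}  ✓accept
'c' @ 2: {1,3,4,5,6,9,10,11,12}  ✓accept
'b' @ 3: {7,8}
'c' @ 4: {1,3,4,5,6,9,10,11,12}  ✓accept
'a' @ 5: {1,3,4,5,6,10,11,12,13}  ✓accept
'b' @ 6: {7,8}
'c' @ 7: {1,3,4,5,6,9,10,11,12}  ✓accept
end set {1,3,4,5,6,9,10,11,12} — state 1 in

Answer: ACCEPT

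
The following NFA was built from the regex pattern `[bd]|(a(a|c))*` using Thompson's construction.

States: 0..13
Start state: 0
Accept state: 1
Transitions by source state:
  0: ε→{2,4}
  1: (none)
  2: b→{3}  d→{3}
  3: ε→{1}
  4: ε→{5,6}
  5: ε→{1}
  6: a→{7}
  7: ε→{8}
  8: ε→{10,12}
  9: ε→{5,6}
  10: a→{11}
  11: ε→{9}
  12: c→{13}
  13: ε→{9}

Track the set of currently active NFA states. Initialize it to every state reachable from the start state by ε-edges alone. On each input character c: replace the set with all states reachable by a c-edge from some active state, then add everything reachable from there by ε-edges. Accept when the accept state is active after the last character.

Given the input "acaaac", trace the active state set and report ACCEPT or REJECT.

start: ε-closure({0}) = {0,1,2,4,5,6}
'a' @ 1: {7,8,10,12}
'c' @ 2: {1,5,6,9,13}  [accepting]
'a' @ 3: {7,8,10,12}
'a' @ 4: {1,5,6,9,11}  [accepting]
'a' @ 5: {7,8,10,12}
'c' @ 6: {1,5,6,9,13}  [accepting]
end set {1,5,6,9,13} — state 1 in

Answer: ACCEPT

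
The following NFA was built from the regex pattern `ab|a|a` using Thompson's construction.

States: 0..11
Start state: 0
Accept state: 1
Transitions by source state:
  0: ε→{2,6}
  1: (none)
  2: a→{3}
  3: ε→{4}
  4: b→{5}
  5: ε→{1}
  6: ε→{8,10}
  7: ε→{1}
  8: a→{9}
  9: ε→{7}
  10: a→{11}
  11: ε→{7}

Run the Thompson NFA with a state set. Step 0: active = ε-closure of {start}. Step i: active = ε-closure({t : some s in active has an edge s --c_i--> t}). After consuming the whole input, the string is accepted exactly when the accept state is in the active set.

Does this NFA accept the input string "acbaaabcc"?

initial (ε-close {0}): {0,2,6,8,10}
'a' @ 1: {1,3,4,7,9,11}  ✓accept
'c' @ 2: {}  — dead — no transitions
rest 'baaabcc' ignored (set empty)
after full input: {}  (accept=1 not in)

Answer: REJECT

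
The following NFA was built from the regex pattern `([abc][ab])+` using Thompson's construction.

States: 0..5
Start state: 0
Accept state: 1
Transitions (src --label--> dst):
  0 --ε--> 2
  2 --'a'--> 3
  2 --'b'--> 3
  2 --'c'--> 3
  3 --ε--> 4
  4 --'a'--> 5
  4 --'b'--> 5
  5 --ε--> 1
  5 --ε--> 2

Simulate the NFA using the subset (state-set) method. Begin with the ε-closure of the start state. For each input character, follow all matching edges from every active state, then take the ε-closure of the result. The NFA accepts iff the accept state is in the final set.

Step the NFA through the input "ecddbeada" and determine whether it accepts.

S₀ = ε-closure({0}) = {0,2}
'e' @ 1: {}  — dead — no transitions
rest 'cddbeada' ignored (set empty)
after full input: {}  (accept=1 not in)

Answer: REJECT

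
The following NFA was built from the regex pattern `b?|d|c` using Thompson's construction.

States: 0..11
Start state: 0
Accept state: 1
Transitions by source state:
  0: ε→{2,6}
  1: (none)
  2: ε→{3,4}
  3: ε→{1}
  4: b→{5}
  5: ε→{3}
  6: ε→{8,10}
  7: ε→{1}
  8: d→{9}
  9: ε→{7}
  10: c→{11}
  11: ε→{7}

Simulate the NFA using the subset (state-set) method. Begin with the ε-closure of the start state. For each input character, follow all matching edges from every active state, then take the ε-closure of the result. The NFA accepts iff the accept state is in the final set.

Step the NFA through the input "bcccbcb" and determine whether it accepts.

initial (ε-close {0}): {0,1,2,3,4,6,8,10}
'b' @ 1: {1,3,5}  (accept∈set)
'c' @ 2: {}  — state set empty
rest 'ccbcb' ignored (set empty)
end set {} — state 1 not in

Answer: REJECT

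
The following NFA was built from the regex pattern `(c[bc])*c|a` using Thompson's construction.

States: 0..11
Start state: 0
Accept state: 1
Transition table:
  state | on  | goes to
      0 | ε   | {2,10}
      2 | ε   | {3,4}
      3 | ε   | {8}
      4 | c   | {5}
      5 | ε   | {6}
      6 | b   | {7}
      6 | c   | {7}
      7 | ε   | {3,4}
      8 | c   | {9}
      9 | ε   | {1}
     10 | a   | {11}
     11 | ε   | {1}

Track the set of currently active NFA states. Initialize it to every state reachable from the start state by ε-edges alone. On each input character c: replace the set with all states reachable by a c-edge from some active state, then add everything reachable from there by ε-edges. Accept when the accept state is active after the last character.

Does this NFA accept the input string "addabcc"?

initial (ε-close {0}): {0,2,3,4,8,10}
'a' @ 1: {1,11}  [accepting]
'd' @ 2: {}  — dead — no transitions
rest 'dabcc' ignored (set empty)
end set {} — state 1 not in

Answer: REJECT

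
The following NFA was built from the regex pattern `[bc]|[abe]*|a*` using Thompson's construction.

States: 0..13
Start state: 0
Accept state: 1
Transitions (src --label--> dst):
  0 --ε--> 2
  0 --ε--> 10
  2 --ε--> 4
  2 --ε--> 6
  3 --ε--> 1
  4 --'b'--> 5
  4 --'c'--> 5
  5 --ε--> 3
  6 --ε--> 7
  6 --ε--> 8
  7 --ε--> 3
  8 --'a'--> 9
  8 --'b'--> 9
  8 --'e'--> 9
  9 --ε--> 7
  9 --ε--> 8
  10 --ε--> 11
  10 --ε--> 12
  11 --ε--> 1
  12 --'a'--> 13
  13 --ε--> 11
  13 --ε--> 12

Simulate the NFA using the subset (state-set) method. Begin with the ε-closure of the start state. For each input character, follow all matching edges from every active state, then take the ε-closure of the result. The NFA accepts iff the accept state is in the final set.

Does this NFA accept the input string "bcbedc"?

start: ε-closure({0}) = {0,1,2,3,4,6,7,8,10,11,12}
'b' @ 1: {1,3,5,7,8,9}  [accepting]
'c' @ 2: {}  — dead — no transitions
rest 'bedc' ignored (set empty)
after full input: {}  (accept=1 not in)

Answer: REJECT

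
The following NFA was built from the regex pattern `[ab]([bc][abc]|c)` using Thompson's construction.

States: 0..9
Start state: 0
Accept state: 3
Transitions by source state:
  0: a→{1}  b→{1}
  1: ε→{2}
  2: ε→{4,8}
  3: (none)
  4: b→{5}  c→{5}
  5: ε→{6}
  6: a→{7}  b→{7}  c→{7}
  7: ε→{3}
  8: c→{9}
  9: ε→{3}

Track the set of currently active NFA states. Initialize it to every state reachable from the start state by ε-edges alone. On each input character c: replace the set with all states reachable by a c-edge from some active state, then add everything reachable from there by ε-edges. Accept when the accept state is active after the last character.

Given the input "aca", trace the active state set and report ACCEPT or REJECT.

S₀ = ε-closure({0}) = {0}
'a' @ 1: {1,2,4,8}
'c' @ 2: {3,5,6,9}  [accepting]
'a' @ 3: {3,7}  [accepting]
end set {3,7} — state 3 in

Answer: ACCEPT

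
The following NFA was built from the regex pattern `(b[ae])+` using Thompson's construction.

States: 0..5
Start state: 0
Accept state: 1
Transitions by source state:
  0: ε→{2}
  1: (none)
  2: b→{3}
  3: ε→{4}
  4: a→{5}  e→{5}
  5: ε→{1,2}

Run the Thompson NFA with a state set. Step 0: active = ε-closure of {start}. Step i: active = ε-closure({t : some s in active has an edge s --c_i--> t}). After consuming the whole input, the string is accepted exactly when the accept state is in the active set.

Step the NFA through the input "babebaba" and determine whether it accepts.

start: ε-closure({0}) = {0,2}
'b' @ 1: {3,4}
'a' @ 2: {1,2,5}  (accept∈set)
'b' @ 3: {3,4}
'e' @ 4: {1,2,5}  (accept∈set)
'b' @ 5: {3,4}
'a' @ 6: {1,2,5}  (accept∈set)
'b' @ 7: {3,4}
'a' @ 8: {1,2,5}  (accept∈set)
end set {1,2,5} — state 1 in

Answer: ACCEPT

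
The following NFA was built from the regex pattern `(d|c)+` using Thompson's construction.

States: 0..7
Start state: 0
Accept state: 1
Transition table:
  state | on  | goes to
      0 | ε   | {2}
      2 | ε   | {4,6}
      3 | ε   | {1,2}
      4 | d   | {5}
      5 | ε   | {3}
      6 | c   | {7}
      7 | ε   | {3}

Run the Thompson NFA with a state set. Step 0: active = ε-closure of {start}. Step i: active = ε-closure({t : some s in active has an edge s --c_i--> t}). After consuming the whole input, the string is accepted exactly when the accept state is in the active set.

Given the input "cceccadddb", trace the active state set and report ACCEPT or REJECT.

S₀ = ε-closure({0}) = {0,2,4,6}
'c' @ 1: {1,2,3,4,6,7}  [accepting]
'c' @ 2: {1,2,3,4,6,7}  [accepting]
'e' @ 3: {}  — no active states
rest 'ccadddb' ignored (set empty)
end set {} — state 1 not in

Answer: REJECT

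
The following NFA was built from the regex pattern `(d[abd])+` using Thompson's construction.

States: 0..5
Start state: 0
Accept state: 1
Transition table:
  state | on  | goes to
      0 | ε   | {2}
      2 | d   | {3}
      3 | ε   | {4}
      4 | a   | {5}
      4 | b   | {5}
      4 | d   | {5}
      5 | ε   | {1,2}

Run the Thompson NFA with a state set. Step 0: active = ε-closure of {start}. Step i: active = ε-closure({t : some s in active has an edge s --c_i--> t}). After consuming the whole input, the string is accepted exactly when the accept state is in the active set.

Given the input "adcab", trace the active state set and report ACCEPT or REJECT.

S₀ = ε-closure({0}) = {0,2}
'a' @ 1: {}  — dead — no transitions
rest 'dcab' ignored (set empty)
after full input: {}  (accept=1 not in)

Answer: REJECT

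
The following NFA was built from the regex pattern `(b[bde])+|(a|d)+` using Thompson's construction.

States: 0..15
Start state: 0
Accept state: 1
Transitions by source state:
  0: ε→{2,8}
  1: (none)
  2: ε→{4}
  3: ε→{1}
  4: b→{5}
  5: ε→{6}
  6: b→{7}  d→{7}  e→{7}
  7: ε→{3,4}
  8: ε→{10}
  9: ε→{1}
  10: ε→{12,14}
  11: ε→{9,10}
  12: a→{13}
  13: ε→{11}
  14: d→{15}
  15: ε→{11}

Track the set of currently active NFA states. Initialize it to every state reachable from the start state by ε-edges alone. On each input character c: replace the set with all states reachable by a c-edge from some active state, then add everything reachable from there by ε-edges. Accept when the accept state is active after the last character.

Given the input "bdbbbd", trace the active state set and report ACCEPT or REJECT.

Answer: ACCEPT

Trace:
S₀ = ε-closure({0}) = {0,2,4,8,10,12,14}
'b' @ 1: {5,6}
'd' @ 2: {1,3,4,7}  [accepting]
'b' @ 3: {5,6}
'b' @ 4: {1,3,4,7}  [accepting]
'b' @ 5: {5,6}
'd' @ 6: {1,3,4,7}  [accepting]
end set {1,3,4,7} — state 1 in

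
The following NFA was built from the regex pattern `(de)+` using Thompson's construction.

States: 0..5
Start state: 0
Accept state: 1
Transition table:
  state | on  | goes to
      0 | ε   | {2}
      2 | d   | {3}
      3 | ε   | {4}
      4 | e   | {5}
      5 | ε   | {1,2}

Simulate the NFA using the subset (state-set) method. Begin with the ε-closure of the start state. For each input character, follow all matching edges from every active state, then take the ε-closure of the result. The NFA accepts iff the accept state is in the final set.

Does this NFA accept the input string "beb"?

start: ε-closure({0}) = {0,2}
'b' @ 1: {}  — state set empty
rest 'eb' ignored (set empty)
end set {} — state 1 not in

Answer: REJECT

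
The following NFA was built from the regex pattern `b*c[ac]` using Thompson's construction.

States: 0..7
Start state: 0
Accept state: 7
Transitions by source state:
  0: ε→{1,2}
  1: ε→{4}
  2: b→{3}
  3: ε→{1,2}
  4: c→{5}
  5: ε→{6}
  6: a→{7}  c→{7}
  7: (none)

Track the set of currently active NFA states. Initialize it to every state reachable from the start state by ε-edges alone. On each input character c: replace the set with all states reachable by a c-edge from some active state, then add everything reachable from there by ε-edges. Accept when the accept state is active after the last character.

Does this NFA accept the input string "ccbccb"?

Answer: REJECT

Trace:
initial (ε-close {0}): {0,1,2,4}
'c' @ 1: {5,6}
'c' @ 2: {7}  [accepting]
'b' @ 3: {}  — state set empty
rest 'ccb' ignored (set empty)
end set {} — state 7 not in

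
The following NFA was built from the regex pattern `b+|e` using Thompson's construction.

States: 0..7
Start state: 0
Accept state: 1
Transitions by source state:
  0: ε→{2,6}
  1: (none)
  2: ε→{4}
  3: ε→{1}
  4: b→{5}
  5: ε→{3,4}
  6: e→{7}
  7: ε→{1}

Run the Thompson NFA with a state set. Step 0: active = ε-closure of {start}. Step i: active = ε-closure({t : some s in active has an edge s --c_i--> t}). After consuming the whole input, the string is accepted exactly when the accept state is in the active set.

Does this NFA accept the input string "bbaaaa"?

Answer: REJECT

Steps:
initial (ε-close {0}): {0,2,4,6}
'b' @ 1: {1,3,4,5}  ✓accept
'b' @ 2: {1,3,4,5}  ✓accept
'a' @ 3: {}  — dead — no transitions
rest 'aaa' ignored (set empty)
after full input: {}  (accept=1 not in)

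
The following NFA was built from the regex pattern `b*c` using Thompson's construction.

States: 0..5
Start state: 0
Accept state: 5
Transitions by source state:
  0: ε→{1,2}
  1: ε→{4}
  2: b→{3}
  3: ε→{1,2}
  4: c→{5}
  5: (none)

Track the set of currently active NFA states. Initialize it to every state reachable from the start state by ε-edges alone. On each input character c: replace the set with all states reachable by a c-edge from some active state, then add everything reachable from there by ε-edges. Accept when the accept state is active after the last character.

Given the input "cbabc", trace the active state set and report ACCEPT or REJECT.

Answer: REJECT

Steps:
start: ε-closure({0}) = {0,1,2,4}
'c' @ 1: {5}  (accept∈set)
'b' @ 2: {}  — dead — no transitions
rest 'abc' ignored (set empty)
after full input: {}  (accept=5 not in)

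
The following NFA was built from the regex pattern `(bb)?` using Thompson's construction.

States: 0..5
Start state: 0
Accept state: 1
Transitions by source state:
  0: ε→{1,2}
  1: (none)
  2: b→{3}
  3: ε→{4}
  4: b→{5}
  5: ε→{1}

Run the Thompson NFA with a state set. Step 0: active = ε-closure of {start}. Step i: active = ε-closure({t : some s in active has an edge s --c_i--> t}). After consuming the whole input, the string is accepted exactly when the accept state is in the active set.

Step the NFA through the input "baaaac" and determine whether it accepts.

S₀ = ε-closure({0}) = {0,1,2}
'b' @ 1: {3,4}
'a' @ 2: {}  — state set empty
rest 'aaac' ignored (set empty)
final: {}; accept 1 not in set

Answer: REJECT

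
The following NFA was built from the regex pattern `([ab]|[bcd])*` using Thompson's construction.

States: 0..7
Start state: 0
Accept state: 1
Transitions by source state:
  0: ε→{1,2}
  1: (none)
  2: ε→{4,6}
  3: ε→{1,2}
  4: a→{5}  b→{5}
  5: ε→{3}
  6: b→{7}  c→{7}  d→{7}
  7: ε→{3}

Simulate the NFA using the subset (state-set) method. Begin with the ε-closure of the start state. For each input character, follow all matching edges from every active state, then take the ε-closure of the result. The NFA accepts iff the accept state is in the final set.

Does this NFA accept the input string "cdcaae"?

initial (ε-close {0}): {0,1,2,4,6}
'c' @ 1: {1,2,3,4,6,7}  (accept∈set)
'd' @ 2: {1,2,3,4,6,7}  (accept∈set)
'c' @ 3: {1,2,3,4,6,7}  (accept∈set)
'a' @ 4: {1,2,3,4,5,6}  (accept∈set)
'a' @ 5: {1,2,3,4,5,6}  (accept∈set)
'e' @ 6: {}  — state set empty
after full input: {}  (accept=1 not in)

Answer: REJECT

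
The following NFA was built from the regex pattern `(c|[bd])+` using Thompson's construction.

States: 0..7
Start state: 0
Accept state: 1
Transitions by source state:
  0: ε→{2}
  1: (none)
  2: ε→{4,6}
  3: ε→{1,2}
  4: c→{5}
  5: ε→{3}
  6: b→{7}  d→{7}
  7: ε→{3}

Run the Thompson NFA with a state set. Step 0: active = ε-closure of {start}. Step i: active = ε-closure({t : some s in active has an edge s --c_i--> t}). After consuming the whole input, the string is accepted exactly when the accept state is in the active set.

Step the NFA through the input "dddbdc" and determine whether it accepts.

initial (ε-close {0}): {0,2,4,6}
'd' @ 1: {1,2,3,4,6,7}  (accept∈set)
'd' @ 2: {1,2,3,4,6,7}  (accept∈set)
'd' @ 3: {1,2,3,4,6,7}  (accept∈set)
'b' @ 4: {1,2,3,4,6,7}  (accept∈set)
'd' @ 5: {1,2,3,4,6,7}  (accept∈set)
'c' @ 6: {1,2,3,4,5,6}  (accept∈set)
after full input: {1,2,3,4,5,6}  (accept=1 in)

Answer: ACCEPT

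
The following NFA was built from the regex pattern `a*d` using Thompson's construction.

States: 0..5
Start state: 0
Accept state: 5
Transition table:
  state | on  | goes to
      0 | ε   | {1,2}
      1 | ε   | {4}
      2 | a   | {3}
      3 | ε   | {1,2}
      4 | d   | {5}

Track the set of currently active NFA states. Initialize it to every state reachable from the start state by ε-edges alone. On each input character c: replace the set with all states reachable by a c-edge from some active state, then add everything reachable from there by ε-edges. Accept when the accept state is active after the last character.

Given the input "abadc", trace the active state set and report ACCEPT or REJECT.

Answer: REJECT

Derivation:
S₀ = ε-closure({0}) = {0,1,2,4}
'a' @ 1: {1,2,3,4}
'b' @ 2: {}  — no active states
rest 'adc' ignored (set empty)
after full input: {}  (accept=5 not in)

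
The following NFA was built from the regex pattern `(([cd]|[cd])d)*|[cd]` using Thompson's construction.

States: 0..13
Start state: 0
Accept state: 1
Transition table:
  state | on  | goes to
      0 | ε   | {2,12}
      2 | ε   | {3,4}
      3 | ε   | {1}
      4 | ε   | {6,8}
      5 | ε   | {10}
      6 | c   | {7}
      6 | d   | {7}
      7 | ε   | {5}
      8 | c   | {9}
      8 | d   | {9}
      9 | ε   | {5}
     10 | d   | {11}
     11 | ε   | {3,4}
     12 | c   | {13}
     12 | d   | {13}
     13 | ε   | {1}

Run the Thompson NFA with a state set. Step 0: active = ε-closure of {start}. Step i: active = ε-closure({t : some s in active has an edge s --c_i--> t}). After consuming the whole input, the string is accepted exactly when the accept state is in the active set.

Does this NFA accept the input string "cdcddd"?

start: ε-closure({0}) = {0,1,2,3,4,6,8,12}
'c' @ 1: {1,5,7,9,10,13}  [accepting]
'd' @ 2: {1,3,4,6,8,11}  [accepting]
'c' @ 3: {5,7,9,10}
'd' @ 4: {1,3,4,6,8,11}  [accepting]
'd' @ 5: {5,7,9,10}
'd' @ 6: {1,3,4,6,8,11}  [accepting]
final: {1,3,4,6,8,11}; accept 1 in set

Answer: ACCEPT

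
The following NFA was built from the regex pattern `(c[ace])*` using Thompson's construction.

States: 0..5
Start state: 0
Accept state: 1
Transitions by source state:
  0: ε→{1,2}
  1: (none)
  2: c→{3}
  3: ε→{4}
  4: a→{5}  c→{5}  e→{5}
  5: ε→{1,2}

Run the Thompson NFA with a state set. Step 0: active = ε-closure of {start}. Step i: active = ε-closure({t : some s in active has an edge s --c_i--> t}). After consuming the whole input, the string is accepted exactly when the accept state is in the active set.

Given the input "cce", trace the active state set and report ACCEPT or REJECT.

initial (ε-close {0}): {0,1,2}
'c' @ 1: {3,4}
'c' @ 2: {1,2,5}  ✓accept
'e' @ 3: {}  — state set empty
end set {} — state 1 not in

Answer: REJECT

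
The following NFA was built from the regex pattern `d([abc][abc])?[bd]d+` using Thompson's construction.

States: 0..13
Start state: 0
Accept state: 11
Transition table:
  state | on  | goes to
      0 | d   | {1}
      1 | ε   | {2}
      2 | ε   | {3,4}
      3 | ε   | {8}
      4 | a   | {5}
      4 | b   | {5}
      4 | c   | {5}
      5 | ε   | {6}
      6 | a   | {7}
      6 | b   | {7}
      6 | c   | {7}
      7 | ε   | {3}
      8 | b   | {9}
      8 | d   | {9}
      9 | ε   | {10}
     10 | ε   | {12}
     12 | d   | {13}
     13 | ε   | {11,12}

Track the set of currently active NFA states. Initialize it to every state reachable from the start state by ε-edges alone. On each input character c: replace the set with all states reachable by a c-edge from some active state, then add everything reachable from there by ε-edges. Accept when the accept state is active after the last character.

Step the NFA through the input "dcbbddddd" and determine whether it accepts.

Answer: ACCEPT

Steps:
S₀ = ε-closure({0}) = {0}
'd' @ 1: {1,2,3,4,8}
'c' @ 2: {5,6}
'b' @ 3: {3,7,8}
'b' @ 4: {9,10,12}
'd' @ 5: {11,12,13}  ✓accept
'd' @ 6: {11,12,13}  ✓accept
'd' @ 7: {11,12,13}  ✓accept
'd' @ 8: {11,12,13}  ✓accept
'd' @ 9: {11,12,13}  ✓accept
end set {11,12,13} — state 11 in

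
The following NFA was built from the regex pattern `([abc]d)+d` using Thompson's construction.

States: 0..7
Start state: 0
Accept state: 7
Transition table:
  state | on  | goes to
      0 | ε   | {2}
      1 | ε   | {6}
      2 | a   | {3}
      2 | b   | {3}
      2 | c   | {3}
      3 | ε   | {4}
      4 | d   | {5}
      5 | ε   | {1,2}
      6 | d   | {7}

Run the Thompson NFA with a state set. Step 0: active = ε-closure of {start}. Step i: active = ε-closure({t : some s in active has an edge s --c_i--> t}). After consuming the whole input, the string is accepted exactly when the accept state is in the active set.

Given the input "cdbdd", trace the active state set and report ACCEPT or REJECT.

start: ε-closure({0}) = {0,2}
'c' @ 1: {3,4}
'd' @ 2: {1,2,5,6}
'b' @ 3: {3,4}
'd' @ 4: {1,2,5,6}
'd' @ 5: {7}  ✓accept
after full input: {7}  (accept=7 in)

Answer: ACCEPT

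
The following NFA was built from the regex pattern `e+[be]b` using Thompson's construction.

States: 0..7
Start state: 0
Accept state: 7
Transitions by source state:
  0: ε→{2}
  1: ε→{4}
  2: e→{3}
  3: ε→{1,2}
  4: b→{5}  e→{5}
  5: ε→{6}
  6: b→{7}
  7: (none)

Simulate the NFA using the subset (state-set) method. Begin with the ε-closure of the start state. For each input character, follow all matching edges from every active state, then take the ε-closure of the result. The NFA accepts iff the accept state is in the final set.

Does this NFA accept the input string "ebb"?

initial (ε-close {0}): {0,2}
'e' @ 1: {1,2,3,4}
'b' @ 2: {5,6}
'b' @ 3: {7}  (accept∈set)
final: {7}; accept 7 in set

Answer: ACCEPT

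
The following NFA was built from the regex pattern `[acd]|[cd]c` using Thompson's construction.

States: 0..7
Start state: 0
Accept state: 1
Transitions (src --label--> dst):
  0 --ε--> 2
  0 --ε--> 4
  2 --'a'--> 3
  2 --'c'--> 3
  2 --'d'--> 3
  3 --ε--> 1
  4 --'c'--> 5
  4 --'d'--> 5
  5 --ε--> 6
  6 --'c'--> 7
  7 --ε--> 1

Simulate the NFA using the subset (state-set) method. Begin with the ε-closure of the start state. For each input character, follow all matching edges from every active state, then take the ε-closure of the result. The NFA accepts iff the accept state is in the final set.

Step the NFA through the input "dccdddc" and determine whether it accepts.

start: ε-closure({0}) = {0,2,4}
'd' @ 1: {1,3,5,6}  [accepting]
'c' @ 2: {1,7}  [accepting]
'c' @ 3: {}  — state set empty
rest 'dddc' ignored (set empty)
final: {}; accept 1 not in set

Answer: REJECT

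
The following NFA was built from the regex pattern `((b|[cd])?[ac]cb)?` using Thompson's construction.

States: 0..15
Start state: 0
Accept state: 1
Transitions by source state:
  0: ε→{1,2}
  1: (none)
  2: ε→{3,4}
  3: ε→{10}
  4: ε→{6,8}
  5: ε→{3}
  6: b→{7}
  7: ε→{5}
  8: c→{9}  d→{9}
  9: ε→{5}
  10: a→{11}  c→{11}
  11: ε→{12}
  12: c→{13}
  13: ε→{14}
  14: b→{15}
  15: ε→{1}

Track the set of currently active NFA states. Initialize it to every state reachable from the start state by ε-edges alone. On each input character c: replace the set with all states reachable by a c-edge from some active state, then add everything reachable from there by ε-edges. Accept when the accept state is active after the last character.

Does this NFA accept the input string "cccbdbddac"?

Answer: REJECT

Steps:
S₀ = ε-closure({0}) = {0,1,2,3,4,6,8,10}
'c' @ 1: {3,5,9,10,11,12}
'c' @ 2: {11,12,13,14}
'c' @ 3: {13,14}
'b' @ 4: {1,15}  (accept∈set)
'd' @ 5: {}  — no active states
rest 'bddac' ignored (set empty)
final: {}; accept 1 not in set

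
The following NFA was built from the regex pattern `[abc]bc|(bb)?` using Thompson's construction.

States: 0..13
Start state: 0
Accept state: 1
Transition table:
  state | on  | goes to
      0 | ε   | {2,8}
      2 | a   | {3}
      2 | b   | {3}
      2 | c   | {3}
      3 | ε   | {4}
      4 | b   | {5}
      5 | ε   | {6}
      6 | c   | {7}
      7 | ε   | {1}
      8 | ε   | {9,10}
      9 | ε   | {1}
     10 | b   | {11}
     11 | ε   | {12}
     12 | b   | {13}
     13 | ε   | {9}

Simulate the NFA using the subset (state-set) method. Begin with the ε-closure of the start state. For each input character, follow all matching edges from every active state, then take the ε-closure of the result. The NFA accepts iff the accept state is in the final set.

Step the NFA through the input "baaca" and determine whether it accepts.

initial (ε-close {0}): {0,1,2,8,9,10}
'b' @ 1: {3,4,11,12}
'a' @ 2: {}  — dead — no transitions
rest 'aca' ignored (set empty)
after full input: {}  (accept=1 not in)

Answer: REJECT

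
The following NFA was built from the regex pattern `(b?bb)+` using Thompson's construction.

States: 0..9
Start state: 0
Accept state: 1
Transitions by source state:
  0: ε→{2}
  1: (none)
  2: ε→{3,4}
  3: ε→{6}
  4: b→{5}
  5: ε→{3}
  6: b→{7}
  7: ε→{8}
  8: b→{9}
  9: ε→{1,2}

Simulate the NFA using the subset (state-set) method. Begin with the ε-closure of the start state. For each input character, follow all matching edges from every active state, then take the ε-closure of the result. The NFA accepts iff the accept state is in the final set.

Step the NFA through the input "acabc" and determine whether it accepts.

Answer: REJECT

Derivation:
S₀ = ε-closure({0}) = {0,2,3,4,6}
'a' @ 1: {}  — no active states
rest 'cabc' ignored (set empty)
end set {} — state 1 not in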